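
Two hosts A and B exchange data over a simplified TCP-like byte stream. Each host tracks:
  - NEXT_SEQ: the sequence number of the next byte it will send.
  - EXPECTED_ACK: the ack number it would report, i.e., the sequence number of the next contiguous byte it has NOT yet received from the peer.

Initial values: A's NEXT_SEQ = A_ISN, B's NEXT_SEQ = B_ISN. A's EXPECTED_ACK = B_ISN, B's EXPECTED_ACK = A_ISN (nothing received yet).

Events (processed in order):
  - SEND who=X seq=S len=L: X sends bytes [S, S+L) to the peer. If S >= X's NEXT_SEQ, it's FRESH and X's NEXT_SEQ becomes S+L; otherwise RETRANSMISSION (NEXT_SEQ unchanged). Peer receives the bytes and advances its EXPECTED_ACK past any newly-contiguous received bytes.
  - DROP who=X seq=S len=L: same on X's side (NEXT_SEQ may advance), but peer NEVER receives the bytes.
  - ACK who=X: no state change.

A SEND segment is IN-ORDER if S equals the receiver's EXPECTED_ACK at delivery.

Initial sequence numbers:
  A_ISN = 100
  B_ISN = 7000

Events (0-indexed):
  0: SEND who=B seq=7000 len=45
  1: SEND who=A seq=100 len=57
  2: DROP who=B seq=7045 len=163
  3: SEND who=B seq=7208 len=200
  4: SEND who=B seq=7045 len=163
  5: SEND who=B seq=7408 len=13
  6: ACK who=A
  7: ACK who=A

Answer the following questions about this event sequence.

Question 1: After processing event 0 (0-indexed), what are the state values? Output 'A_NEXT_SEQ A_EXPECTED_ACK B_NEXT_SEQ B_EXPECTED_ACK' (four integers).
After event 0: A_seq=100 A_ack=7045 B_seq=7045 B_ack=100

100 7045 7045 100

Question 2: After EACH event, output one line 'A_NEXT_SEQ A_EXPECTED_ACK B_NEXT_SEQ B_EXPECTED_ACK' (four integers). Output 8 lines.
100 7045 7045 100
157 7045 7045 157
157 7045 7208 157
157 7045 7408 157
157 7408 7408 157
157 7421 7421 157
157 7421 7421 157
157 7421 7421 157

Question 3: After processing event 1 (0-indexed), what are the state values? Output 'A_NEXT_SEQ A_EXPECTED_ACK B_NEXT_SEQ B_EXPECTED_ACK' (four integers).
After event 0: A_seq=100 A_ack=7045 B_seq=7045 B_ack=100
After event 1: A_seq=157 A_ack=7045 B_seq=7045 B_ack=157

157 7045 7045 157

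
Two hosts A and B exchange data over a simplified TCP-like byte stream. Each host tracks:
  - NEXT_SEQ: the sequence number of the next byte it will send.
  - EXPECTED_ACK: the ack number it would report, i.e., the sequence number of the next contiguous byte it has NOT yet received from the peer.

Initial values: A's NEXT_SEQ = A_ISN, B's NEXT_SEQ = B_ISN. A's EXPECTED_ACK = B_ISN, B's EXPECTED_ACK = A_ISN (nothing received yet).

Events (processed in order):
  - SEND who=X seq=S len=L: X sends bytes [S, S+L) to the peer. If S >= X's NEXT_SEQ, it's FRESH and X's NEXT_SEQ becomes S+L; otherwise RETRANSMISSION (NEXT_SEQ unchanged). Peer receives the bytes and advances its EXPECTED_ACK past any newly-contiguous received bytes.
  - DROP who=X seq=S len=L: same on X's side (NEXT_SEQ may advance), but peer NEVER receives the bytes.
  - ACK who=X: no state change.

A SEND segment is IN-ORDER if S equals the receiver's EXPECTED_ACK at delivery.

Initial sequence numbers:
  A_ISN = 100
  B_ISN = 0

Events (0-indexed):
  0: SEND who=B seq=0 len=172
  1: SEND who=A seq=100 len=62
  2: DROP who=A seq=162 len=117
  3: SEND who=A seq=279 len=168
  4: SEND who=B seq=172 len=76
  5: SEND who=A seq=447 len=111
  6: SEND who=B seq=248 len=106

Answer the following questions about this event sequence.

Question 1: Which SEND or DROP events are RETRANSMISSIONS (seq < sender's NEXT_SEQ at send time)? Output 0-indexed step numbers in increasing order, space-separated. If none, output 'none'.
Answer: none

Derivation:
Step 0: SEND seq=0 -> fresh
Step 1: SEND seq=100 -> fresh
Step 2: DROP seq=162 -> fresh
Step 3: SEND seq=279 -> fresh
Step 4: SEND seq=172 -> fresh
Step 5: SEND seq=447 -> fresh
Step 6: SEND seq=248 -> fresh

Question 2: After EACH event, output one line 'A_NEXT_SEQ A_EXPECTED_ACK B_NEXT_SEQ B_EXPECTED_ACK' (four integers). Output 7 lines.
100 172 172 100
162 172 172 162
279 172 172 162
447 172 172 162
447 248 248 162
558 248 248 162
558 354 354 162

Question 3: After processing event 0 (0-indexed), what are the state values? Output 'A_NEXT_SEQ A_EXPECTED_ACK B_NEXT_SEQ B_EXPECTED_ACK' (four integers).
After event 0: A_seq=100 A_ack=172 B_seq=172 B_ack=100

100 172 172 100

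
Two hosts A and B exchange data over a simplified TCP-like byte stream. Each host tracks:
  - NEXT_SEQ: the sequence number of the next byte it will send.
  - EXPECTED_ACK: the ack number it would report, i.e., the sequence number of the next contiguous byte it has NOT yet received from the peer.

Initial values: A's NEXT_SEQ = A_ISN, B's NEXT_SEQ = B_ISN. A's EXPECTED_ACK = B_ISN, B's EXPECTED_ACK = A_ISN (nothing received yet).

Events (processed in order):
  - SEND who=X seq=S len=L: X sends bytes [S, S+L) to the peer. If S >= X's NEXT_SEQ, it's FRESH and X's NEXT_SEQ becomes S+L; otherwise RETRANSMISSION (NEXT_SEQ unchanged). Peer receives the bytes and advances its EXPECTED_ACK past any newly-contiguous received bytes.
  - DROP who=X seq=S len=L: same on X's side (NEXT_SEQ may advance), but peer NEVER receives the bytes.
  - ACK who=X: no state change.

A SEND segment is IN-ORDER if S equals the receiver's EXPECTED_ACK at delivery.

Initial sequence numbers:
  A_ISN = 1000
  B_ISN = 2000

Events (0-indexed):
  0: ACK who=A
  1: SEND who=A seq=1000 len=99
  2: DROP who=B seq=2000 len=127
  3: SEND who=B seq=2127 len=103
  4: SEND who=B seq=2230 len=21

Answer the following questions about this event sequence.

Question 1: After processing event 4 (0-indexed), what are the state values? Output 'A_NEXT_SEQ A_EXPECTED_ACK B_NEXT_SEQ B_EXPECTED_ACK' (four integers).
After event 0: A_seq=1000 A_ack=2000 B_seq=2000 B_ack=1000
After event 1: A_seq=1099 A_ack=2000 B_seq=2000 B_ack=1099
After event 2: A_seq=1099 A_ack=2000 B_seq=2127 B_ack=1099
After event 3: A_seq=1099 A_ack=2000 B_seq=2230 B_ack=1099
After event 4: A_seq=1099 A_ack=2000 B_seq=2251 B_ack=1099

1099 2000 2251 1099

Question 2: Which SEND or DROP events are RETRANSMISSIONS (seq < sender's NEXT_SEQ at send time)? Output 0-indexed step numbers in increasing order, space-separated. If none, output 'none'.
Step 1: SEND seq=1000 -> fresh
Step 2: DROP seq=2000 -> fresh
Step 3: SEND seq=2127 -> fresh
Step 4: SEND seq=2230 -> fresh

Answer: none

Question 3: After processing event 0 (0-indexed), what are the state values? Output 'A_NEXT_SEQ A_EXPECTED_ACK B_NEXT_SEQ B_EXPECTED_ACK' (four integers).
After event 0: A_seq=1000 A_ack=2000 B_seq=2000 B_ack=1000

1000 2000 2000 1000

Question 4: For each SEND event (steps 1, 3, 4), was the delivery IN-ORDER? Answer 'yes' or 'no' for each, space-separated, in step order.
Answer: yes no no

Derivation:
Step 1: SEND seq=1000 -> in-order
Step 3: SEND seq=2127 -> out-of-order
Step 4: SEND seq=2230 -> out-of-order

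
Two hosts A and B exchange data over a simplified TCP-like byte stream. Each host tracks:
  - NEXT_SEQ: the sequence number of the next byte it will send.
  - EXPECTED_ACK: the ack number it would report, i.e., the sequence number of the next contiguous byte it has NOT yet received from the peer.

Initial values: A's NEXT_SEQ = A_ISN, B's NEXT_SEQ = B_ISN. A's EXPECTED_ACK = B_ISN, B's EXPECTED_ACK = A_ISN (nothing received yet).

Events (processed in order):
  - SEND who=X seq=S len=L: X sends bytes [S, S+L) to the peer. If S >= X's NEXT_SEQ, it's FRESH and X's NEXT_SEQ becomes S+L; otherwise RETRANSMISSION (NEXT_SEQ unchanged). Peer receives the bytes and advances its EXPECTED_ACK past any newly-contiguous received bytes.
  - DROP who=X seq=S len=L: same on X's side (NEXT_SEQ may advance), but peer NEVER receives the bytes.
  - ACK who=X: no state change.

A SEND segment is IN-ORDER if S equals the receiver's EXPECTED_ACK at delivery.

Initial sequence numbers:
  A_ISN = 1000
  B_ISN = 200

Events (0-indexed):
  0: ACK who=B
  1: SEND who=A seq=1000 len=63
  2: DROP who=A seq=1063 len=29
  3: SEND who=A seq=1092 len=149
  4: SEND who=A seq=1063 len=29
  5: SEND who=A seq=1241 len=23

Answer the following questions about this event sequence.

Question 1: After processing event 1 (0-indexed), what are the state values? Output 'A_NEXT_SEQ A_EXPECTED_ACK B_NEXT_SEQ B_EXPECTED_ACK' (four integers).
After event 0: A_seq=1000 A_ack=200 B_seq=200 B_ack=1000
After event 1: A_seq=1063 A_ack=200 B_seq=200 B_ack=1063

1063 200 200 1063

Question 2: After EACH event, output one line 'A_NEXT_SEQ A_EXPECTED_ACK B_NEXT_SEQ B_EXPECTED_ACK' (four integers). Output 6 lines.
1000 200 200 1000
1063 200 200 1063
1092 200 200 1063
1241 200 200 1063
1241 200 200 1241
1264 200 200 1264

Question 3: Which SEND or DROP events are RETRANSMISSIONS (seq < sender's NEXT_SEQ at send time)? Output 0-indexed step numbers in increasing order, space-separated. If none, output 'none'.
Answer: 4

Derivation:
Step 1: SEND seq=1000 -> fresh
Step 2: DROP seq=1063 -> fresh
Step 3: SEND seq=1092 -> fresh
Step 4: SEND seq=1063 -> retransmit
Step 5: SEND seq=1241 -> fresh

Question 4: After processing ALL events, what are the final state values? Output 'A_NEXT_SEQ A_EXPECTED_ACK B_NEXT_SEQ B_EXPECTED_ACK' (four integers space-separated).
Answer: 1264 200 200 1264

Derivation:
After event 0: A_seq=1000 A_ack=200 B_seq=200 B_ack=1000
After event 1: A_seq=1063 A_ack=200 B_seq=200 B_ack=1063
After event 2: A_seq=1092 A_ack=200 B_seq=200 B_ack=1063
After event 3: A_seq=1241 A_ack=200 B_seq=200 B_ack=1063
After event 4: A_seq=1241 A_ack=200 B_seq=200 B_ack=1241
After event 5: A_seq=1264 A_ack=200 B_seq=200 B_ack=1264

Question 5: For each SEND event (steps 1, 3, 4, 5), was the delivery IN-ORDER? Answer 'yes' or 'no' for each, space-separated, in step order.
Step 1: SEND seq=1000 -> in-order
Step 3: SEND seq=1092 -> out-of-order
Step 4: SEND seq=1063 -> in-order
Step 5: SEND seq=1241 -> in-order

Answer: yes no yes yes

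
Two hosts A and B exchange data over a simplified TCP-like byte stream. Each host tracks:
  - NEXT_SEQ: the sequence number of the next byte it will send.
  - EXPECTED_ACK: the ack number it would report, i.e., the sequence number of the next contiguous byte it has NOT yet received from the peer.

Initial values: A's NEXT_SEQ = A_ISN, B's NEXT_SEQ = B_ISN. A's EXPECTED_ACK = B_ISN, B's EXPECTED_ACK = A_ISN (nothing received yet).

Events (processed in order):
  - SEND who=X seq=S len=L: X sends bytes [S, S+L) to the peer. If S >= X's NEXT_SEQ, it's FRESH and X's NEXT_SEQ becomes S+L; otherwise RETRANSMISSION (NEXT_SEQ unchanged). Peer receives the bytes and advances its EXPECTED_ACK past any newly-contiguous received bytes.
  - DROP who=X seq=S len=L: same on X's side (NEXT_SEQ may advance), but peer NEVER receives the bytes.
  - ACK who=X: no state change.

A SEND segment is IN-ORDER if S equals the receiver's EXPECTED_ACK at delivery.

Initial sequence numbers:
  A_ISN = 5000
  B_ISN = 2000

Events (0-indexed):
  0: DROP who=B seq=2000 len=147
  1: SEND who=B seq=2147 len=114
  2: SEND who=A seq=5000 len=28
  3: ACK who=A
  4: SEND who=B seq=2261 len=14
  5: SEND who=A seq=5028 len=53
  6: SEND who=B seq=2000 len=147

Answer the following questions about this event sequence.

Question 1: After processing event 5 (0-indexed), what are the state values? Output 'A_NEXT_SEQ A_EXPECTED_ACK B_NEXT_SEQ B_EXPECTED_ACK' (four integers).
After event 0: A_seq=5000 A_ack=2000 B_seq=2147 B_ack=5000
After event 1: A_seq=5000 A_ack=2000 B_seq=2261 B_ack=5000
After event 2: A_seq=5028 A_ack=2000 B_seq=2261 B_ack=5028
After event 3: A_seq=5028 A_ack=2000 B_seq=2261 B_ack=5028
After event 4: A_seq=5028 A_ack=2000 B_seq=2275 B_ack=5028
After event 5: A_seq=5081 A_ack=2000 B_seq=2275 B_ack=5081

5081 2000 2275 5081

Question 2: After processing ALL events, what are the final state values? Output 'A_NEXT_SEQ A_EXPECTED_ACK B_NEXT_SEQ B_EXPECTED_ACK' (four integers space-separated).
Answer: 5081 2275 2275 5081

Derivation:
After event 0: A_seq=5000 A_ack=2000 B_seq=2147 B_ack=5000
After event 1: A_seq=5000 A_ack=2000 B_seq=2261 B_ack=5000
After event 2: A_seq=5028 A_ack=2000 B_seq=2261 B_ack=5028
After event 3: A_seq=5028 A_ack=2000 B_seq=2261 B_ack=5028
After event 4: A_seq=5028 A_ack=2000 B_seq=2275 B_ack=5028
After event 5: A_seq=5081 A_ack=2000 B_seq=2275 B_ack=5081
After event 6: A_seq=5081 A_ack=2275 B_seq=2275 B_ack=5081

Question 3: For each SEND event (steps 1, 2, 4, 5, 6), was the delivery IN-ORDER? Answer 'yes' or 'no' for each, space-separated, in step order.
Answer: no yes no yes yes

Derivation:
Step 1: SEND seq=2147 -> out-of-order
Step 2: SEND seq=5000 -> in-order
Step 4: SEND seq=2261 -> out-of-order
Step 5: SEND seq=5028 -> in-order
Step 6: SEND seq=2000 -> in-order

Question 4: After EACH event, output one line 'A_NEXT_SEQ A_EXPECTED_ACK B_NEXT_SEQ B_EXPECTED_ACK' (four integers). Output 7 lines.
5000 2000 2147 5000
5000 2000 2261 5000
5028 2000 2261 5028
5028 2000 2261 5028
5028 2000 2275 5028
5081 2000 2275 5081
5081 2275 2275 5081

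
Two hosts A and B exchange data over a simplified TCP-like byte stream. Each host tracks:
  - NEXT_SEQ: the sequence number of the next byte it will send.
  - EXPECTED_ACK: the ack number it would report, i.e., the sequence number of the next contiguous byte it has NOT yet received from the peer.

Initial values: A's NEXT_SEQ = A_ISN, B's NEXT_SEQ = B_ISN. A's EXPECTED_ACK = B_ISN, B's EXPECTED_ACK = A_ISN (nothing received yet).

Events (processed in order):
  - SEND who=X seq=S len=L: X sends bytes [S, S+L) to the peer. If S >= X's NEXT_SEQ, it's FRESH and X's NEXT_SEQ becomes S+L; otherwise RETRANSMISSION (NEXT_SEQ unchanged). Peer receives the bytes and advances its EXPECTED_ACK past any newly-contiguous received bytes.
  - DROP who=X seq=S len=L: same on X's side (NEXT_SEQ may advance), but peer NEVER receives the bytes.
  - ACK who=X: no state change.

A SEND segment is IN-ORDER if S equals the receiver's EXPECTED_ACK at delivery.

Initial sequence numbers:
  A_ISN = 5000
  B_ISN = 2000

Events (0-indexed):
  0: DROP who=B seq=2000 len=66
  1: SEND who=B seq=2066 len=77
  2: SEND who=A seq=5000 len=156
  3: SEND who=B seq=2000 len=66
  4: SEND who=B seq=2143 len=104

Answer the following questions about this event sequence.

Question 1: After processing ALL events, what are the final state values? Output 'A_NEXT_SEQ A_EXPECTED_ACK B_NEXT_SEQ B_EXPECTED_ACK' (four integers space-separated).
After event 0: A_seq=5000 A_ack=2000 B_seq=2066 B_ack=5000
After event 1: A_seq=5000 A_ack=2000 B_seq=2143 B_ack=5000
After event 2: A_seq=5156 A_ack=2000 B_seq=2143 B_ack=5156
After event 3: A_seq=5156 A_ack=2143 B_seq=2143 B_ack=5156
After event 4: A_seq=5156 A_ack=2247 B_seq=2247 B_ack=5156

Answer: 5156 2247 2247 5156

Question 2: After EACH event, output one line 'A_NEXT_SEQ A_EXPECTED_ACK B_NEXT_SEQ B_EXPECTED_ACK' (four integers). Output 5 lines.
5000 2000 2066 5000
5000 2000 2143 5000
5156 2000 2143 5156
5156 2143 2143 5156
5156 2247 2247 5156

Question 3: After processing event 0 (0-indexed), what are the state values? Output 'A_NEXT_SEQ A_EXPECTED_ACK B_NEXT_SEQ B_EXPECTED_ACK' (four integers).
After event 0: A_seq=5000 A_ack=2000 B_seq=2066 B_ack=5000

5000 2000 2066 5000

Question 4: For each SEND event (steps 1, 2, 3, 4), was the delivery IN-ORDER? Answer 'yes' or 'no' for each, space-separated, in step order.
Answer: no yes yes yes

Derivation:
Step 1: SEND seq=2066 -> out-of-order
Step 2: SEND seq=5000 -> in-order
Step 3: SEND seq=2000 -> in-order
Step 4: SEND seq=2143 -> in-order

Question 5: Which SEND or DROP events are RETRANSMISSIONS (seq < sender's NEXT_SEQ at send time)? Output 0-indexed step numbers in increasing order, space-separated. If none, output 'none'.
Answer: 3

Derivation:
Step 0: DROP seq=2000 -> fresh
Step 1: SEND seq=2066 -> fresh
Step 2: SEND seq=5000 -> fresh
Step 3: SEND seq=2000 -> retransmit
Step 4: SEND seq=2143 -> fresh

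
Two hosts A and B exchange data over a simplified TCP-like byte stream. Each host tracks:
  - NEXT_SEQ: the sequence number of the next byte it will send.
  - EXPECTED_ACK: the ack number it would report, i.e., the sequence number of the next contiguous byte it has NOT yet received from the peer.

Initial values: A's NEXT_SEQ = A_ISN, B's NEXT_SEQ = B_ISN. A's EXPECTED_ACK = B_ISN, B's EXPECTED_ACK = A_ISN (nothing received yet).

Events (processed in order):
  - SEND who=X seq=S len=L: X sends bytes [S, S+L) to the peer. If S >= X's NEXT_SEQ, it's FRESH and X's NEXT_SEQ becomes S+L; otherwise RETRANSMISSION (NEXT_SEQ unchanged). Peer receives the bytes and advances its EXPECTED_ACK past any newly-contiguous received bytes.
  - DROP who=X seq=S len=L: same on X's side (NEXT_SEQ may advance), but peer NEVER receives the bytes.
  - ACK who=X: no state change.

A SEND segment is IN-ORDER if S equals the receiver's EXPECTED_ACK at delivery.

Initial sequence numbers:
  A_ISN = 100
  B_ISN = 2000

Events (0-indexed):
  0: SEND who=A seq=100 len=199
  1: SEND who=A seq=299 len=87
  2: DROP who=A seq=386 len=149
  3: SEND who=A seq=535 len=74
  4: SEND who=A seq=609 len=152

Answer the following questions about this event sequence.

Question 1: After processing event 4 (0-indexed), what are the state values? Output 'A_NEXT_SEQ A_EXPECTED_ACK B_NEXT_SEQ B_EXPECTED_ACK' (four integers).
After event 0: A_seq=299 A_ack=2000 B_seq=2000 B_ack=299
After event 1: A_seq=386 A_ack=2000 B_seq=2000 B_ack=386
After event 2: A_seq=535 A_ack=2000 B_seq=2000 B_ack=386
After event 3: A_seq=609 A_ack=2000 B_seq=2000 B_ack=386
After event 4: A_seq=761 A_ack=2000 B_seq=2000 B_ack=386

761 2000 2000 386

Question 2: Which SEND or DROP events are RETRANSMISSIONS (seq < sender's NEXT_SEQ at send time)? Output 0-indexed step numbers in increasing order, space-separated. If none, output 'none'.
Answer: none

Derivation:
Step 0: SEND seq=100 -> fresh
Step 1: SEND seq=299 -> fresh
Step 2: DROP seq=386 -> fresh
Step 3: SEND seq=535 -> fresh
Step 4: SEND seq=609 -> fresh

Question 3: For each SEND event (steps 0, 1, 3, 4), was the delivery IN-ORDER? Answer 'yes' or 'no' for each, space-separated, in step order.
Step 0: SEND seq=100 -> in-order
Step 1: SEND seq=299 -> in-order
Step 3: SEND seq=535 -> out-of-order
Step 4: SEND seq=609 -> out-of-order

Answer: yes yes no no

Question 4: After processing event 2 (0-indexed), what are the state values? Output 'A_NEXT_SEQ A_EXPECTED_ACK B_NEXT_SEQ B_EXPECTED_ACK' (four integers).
After event 0: A_seq=299 A_ack=2000 B_seq=2000 B_ack=299
After event 1: A_seq=386 A_ack=2000 B_seq=2000 B_ack=386
After event 2: A_seq=535 A_ack=2000 B_seq=2000 B_ack=386

535 2000 2000 386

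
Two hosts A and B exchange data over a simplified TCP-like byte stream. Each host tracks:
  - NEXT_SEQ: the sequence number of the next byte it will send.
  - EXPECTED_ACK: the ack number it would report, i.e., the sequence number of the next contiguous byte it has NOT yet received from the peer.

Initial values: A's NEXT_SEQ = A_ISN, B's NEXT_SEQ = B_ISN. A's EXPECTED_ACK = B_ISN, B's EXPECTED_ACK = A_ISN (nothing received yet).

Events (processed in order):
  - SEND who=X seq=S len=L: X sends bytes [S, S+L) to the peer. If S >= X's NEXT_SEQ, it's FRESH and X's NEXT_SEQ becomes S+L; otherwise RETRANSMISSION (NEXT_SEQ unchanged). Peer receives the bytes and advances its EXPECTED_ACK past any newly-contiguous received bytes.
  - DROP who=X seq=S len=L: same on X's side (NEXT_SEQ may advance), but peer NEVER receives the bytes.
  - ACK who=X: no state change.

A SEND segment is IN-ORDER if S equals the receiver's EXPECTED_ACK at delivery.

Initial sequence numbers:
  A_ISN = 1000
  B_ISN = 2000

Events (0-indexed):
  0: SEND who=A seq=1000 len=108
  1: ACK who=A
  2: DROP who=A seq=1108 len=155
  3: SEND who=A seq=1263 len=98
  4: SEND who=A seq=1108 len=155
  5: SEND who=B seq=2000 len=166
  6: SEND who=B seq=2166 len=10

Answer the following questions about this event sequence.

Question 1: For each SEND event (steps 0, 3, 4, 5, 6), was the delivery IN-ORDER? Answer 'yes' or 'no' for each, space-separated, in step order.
Answer: yes no yes yes yes

Derivation:
Step 0: SEND seq=1000 -> in-order
Step 3: SEND seq=1263 -> out-of-order
Step 4: SEND seq=1108 -> in-order
Step 5: SEND seq=2000 -> in-order
Step 6: SEND seq=2166 -> in-order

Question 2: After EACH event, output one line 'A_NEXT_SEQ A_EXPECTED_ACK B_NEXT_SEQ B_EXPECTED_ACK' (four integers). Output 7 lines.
1108 2000 2000 1108
1108 2000 2000 1108
1263 2000 2000 1108
1361 2000 2000 1108
1361 2000 2000 1361
1361 2166 2166 1361
1361 2176 2176 1361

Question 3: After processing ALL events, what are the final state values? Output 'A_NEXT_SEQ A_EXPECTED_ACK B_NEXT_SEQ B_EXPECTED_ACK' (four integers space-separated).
After event 0: A_seq=1108 A_ack=2000 B_seq=2000 B_ack=1108
After event 1: A_seq=1108 A_ack=2000 B_seq=2000 B_ack=1108
After event 2: A_seq=1263 A_ack=2000 B_seq=2000 B_ack=1108
After event 3: A_seq=1361 A_ack=2000 B_seq=2000 B_ack=1108
After event 4: A_seq=1361 A_ack=2000 B_seq=2000 B_ack=1361
After event 5: A_seq=1361 A_ack=2166 B_seq=2166 B_ack=1361
After event 6: A_seq=1361 A_ack=2176 B_seq=2176 B_ack=1361

Answer: 1361 2176 2176 1361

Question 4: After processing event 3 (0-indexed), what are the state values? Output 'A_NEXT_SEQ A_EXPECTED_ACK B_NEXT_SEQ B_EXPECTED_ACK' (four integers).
After event 0: A_seq=1108 A_ack=2000 B_seq=2000 B_ack=1108
After event 1: A_seq=1108 A_ack=2000 B_seq=2000 B_ack=1108
After event 2: A_seq=1263 A_ack=2000 B_seq=2000 B_ack=1108
After event 3: A_seq=1361 A_ack=2000 B_seq=2000 B_ack=1108

1361 2000 2000 1108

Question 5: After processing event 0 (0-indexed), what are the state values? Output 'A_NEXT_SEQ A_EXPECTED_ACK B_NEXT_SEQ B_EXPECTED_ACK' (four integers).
After event 0: A_seq=1108 A_ack=2000 B_seq=2000 B_ack=1108

1108 2000 2000 1108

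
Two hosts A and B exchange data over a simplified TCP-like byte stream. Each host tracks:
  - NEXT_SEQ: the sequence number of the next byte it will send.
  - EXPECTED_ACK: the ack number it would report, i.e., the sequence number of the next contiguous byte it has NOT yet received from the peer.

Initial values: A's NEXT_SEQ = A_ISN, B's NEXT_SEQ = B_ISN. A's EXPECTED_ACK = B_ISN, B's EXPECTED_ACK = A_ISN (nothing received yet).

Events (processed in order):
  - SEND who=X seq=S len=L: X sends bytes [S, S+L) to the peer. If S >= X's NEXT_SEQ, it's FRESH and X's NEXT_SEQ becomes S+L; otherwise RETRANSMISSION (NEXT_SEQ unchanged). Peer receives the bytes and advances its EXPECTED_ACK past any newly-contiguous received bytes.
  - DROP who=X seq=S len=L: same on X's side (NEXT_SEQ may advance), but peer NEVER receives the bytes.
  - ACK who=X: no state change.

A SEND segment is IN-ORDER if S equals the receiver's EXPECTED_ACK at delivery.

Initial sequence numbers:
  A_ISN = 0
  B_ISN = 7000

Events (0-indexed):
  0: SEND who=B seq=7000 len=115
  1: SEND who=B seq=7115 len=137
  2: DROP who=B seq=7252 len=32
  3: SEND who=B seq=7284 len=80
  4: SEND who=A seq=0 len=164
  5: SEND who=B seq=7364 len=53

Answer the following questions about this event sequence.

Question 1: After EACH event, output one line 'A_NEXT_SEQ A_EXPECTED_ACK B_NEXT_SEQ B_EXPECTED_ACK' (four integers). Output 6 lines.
0 7115 7115 0
0 7252 7252 0
0 7252 7284 0
0 7252 7364 0
164 7252 7364 164
164 7252 7417 164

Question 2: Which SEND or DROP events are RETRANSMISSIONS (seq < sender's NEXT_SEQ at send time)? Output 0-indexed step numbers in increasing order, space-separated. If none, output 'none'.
Step 0: SEND seq=7000 -> fresh
Step 1: SEND seq=7115 -> fresh
Step 2: DROP seq=7252 -> fresh
Step 3: SEND seq=7284 -> fresh
Step 4: SEND seq=0 -> fresh
Step 5: SEND seq=7364 -> fresh

Answer: none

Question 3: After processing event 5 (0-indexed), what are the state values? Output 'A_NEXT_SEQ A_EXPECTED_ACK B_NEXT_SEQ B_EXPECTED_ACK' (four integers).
After event 0: A_seq=0 A_ack=7115 B_seq=7115 B_ack=0
After event 1: A_seq=0 A_ack=7252 B_seq=7252 B_ack=0
After event 2: A_seq=0 A_ack=7252 B_seq=7284 B_ack=0
After event 3: A_seq=0 A_ack=7252 B_seq=7364 B_ack=0
After event 4: A_seq=164 A_ack=7252 B_seq=7364 B_ack=164
After event 5: A_seq=164 A_ack=7252 B_seq=7417 B_ack=164

164 7252 7417 164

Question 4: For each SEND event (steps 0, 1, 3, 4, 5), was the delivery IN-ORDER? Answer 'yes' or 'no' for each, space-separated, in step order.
Step 0: SEND seq=7000 -> in-order
Step 1: SEND seq=7115 -> in-order
Step 3: SEND seq=7284 -> out-of-order
Step 4: SEND seq=0 -> in-order
Step 5: SEND seq=7364 -> out-of-order

Answer: yes yes no yes no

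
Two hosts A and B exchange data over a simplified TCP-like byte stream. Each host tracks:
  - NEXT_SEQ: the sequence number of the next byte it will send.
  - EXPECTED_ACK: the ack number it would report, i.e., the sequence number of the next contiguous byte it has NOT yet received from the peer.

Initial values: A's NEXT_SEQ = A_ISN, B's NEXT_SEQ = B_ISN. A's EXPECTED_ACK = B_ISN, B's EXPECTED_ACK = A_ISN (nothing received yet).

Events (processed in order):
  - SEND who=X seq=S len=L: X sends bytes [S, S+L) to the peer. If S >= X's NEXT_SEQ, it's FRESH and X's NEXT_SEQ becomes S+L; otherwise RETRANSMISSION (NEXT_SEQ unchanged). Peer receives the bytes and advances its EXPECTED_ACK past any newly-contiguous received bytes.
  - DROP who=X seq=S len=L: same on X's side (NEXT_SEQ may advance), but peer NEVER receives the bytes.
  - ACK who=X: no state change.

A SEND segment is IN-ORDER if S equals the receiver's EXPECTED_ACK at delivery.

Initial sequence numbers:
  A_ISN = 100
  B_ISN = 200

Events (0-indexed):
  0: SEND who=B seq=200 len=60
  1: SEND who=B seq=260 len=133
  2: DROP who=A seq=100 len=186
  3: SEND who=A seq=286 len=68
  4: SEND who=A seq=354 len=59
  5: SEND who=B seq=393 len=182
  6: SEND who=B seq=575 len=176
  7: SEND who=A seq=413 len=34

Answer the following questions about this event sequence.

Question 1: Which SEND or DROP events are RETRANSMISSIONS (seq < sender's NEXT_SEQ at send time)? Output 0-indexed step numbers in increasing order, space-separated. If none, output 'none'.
Step 0: SEND seq=200 -> fresh
Step 1: SEND seq=260 -> fresh
Step 2: DROP seq=100 -> fresh
Step 3: SEND seq=286 -> fresh
Step 4: SEND seq=354 -> fresh
Step 5: SEND seq=393 -> fresh
Step 6: SEND seq=575 -> fresh
Step 7: SEND seq=413 -> fresh

Answer: none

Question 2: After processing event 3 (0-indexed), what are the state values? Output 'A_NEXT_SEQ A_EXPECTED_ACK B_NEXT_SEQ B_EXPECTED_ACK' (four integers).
After event 0: A_seq=100 A_ack=260 B_seq=260 B_ack=100
After event 1: A_seq=100 A_ack=393 B_seq=393 B_ack=100
After event 2: A_seq=286 A_ack=393 B_seq=393 B_ack=100
After event 3: A_seq=354 A_ack=393 B_seq=393 B_ack=100

354 393 393 100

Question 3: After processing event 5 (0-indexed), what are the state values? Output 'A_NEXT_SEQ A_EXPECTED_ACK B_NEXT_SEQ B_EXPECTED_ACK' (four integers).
After event 0: A_seq=100 A_ack=260 B_seq=260 B_ack=100
After event 1: A_seq=100 A_ack=393 B_seq=393 B_ack=100
After event 2: A_seq=286 A_ack=393 B_seq=393 B_ack=100
After event 3: A_seq=354 A_ack=393 B_seq=393 B_ack=100
After event 4: A_seq=413 A_ack=393 B_seq=393 B_ack=100
After event 5: A_seq=413 A_ack=575 B_seq=575 B_ack=100

413 575 575 100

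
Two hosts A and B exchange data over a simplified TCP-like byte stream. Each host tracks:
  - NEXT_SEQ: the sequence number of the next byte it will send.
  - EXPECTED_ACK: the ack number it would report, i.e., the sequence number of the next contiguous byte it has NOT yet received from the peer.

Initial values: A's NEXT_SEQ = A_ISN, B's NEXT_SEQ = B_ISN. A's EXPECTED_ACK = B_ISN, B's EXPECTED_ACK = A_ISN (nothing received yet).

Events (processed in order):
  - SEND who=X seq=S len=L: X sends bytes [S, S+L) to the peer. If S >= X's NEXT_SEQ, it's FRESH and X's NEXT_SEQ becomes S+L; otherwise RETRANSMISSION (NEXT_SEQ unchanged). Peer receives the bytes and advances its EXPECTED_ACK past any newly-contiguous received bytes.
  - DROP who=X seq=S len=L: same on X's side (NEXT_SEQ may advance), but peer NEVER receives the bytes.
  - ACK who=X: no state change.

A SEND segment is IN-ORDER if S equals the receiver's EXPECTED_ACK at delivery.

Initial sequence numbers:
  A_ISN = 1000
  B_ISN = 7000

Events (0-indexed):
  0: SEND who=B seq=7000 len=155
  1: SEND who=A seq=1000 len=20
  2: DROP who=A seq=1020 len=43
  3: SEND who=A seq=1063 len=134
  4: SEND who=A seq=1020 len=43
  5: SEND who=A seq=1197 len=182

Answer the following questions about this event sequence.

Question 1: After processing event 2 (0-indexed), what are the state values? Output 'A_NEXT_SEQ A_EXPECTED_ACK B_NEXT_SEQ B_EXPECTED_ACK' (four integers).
After event 0: A_seq=1000 A_ack=7155 B_seq=7155 B_ack=1000
After event 1: A_seq=1020 A_ack=7155 B_seq=7155 B_ack=1020
After event 2: A_seq=1063 A_ack=7155 B_seq=7155 B_ack=1020

1063 7155 7155 1020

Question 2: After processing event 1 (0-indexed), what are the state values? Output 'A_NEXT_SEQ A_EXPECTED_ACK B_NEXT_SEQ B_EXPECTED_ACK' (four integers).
After event 0: A_seq=1000 A_ack=7155 B_seq=7155 B_ack=1000
After event 1: A_seq=1020 A_ack=7155 B_seq=7155 B_ack=1020

1020 7155 7155 1020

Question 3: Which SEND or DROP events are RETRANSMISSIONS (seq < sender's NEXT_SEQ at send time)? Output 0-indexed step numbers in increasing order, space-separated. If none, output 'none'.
Step 0: SEND seq=7000 -> fresh
Step 1: SEND seq=1000 -> fresh
Step 2: DROP seq=1020 -> fresh
Step 3: SEND seq=1063 -> fresh
Step 4: SEND seq=1020 -> retransmit
Step 5: SEND seq=1197 -> fresh

Answer: 4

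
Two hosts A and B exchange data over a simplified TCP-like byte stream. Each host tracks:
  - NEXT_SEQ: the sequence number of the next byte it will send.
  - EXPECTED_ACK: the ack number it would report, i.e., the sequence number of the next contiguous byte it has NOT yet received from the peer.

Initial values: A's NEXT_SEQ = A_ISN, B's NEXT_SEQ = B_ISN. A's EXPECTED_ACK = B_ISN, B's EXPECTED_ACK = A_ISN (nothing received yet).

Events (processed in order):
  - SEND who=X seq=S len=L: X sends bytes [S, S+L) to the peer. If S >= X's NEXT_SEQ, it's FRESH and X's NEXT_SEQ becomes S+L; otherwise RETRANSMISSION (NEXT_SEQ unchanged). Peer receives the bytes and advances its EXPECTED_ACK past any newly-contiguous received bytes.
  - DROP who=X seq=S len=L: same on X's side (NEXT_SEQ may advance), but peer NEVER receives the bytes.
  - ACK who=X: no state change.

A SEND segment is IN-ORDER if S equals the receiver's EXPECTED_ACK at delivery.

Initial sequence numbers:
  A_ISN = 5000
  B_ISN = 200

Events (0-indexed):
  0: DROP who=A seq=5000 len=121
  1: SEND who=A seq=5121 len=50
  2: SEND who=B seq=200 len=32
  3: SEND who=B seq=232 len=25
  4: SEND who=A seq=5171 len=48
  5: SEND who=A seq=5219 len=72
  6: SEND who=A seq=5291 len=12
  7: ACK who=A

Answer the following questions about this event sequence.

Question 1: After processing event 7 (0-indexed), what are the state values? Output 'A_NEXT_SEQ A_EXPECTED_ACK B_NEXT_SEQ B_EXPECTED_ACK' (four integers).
After event 0: A_seq=5121 A_ack=200 B_seq=200 B_ack=5000
After event 1: A_seq=5171 A_ack=200 B_seq=200 B_ack=5000
After event 2: A_seq=5171 A_ack=232 B_seq=232 B_ack=5000
After event 3: A_seq=5171 A_ack=257 B_seq=257 B_ack=5000
After event 4: A_seq=5219 A_ack=257 B_seq=257 B_ack=5000
After event 5: A_seq=5291 A_ack=257 B_seq=257 B_ack=5000
After event 6: A_seq=5303 A_ack=257 B_seq=257 B_ack=5000
After event 7: A_seq=5303 A_ack=257 B_seq=257 B_ack=5000

5303 257 257 5000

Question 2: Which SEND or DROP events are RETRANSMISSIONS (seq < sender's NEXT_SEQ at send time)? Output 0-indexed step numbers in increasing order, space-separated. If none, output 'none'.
Step 0: DROP seq=5000 -> fresh
Step 1: SEND seq=5121 -> fresh
Step 2: SEND seq=200 -> fresh
Step 3: SEND seq=232 -> fresh
Step 4: SEND seq=5171 -> fresh
Step 5: SEND seq=5219 -> fresh
Step 6: SEND seq=5291 -> fresh

Answer: none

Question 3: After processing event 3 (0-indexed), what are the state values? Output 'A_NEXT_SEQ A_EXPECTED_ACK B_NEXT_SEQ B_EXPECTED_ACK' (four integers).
After event 0: A_seq=5121 A_ack=200 B_seq=200 B_ack=5000
After event 1: A_seq=5171 A_ack=200 B_seq=200 B_ack=5000
After event 2: A_seq=5171 A_ack=232 B_seq=232 B_ack=5000
After event 3: A_seq=5171 A_ack=257 B_seq=257 B_ack=5000

5171 257 257 5000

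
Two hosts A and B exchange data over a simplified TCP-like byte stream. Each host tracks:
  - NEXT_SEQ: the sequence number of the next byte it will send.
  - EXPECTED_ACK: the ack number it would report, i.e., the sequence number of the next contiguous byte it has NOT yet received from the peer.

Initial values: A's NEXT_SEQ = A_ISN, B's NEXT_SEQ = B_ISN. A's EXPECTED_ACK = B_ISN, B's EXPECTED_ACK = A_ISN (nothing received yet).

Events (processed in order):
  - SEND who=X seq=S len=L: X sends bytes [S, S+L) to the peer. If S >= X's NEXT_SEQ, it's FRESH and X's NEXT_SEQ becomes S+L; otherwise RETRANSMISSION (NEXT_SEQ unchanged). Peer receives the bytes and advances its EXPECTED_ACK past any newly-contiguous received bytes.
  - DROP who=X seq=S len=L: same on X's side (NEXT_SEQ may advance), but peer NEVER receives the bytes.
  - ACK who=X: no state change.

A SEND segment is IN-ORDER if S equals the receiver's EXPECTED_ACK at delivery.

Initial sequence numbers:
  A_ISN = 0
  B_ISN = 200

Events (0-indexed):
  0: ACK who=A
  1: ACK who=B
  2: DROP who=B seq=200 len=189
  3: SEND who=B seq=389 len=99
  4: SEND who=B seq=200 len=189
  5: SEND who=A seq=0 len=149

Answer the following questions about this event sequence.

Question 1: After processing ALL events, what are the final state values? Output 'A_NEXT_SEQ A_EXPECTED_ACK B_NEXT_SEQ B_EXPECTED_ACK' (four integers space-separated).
After event 0: A_seq=0 A_ack=200 B_seq=200 B_ack=0
After event 1: A_seq=0 A_ack=200 B_seq=200 B_ack=0
After event 2: A_seq=0 A_ack=200 B_seq=389 B_ack=0
After event 3: A_seq=0 A_ack=200 B_seq=488 B_ack=0
After event 4: A_seq=0 A_ack=488 B_seq=488 B_ack=0
After event 5: A_seq=149 A_ack=488 B_seq=488 B_ack=149

Answer: 149 488 488 149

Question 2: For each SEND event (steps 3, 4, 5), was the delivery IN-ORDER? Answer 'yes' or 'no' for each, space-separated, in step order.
Answer: no yes yes

Derivation:
Step 3: SEND seq=389 -> out-of-order
Step 4: SEND seq=200 -> in-order
Step 5: SEND seq=0 -> in-order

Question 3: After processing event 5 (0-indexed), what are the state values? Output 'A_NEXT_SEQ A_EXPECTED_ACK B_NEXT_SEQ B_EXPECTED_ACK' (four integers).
After event 0: A_seq=0 A_ack=200 B_seq=200 B_ack=0
After event 1: A_seq=0 A_ack=200 B_seq=200 B_ack=0
After event 2: A_seq=0 A_ack=200 B_seq=389 B_ack=0
After event 3: A_seq=0 A_ack=200 B_seq=488 B_ack=0
After event 4: A_seq=0 A_ack=488 B_seq=488 B_ack=0
After event 5: A_seq=149 A_ack=488 B_seq=488 B_ack=149

149 488 488 149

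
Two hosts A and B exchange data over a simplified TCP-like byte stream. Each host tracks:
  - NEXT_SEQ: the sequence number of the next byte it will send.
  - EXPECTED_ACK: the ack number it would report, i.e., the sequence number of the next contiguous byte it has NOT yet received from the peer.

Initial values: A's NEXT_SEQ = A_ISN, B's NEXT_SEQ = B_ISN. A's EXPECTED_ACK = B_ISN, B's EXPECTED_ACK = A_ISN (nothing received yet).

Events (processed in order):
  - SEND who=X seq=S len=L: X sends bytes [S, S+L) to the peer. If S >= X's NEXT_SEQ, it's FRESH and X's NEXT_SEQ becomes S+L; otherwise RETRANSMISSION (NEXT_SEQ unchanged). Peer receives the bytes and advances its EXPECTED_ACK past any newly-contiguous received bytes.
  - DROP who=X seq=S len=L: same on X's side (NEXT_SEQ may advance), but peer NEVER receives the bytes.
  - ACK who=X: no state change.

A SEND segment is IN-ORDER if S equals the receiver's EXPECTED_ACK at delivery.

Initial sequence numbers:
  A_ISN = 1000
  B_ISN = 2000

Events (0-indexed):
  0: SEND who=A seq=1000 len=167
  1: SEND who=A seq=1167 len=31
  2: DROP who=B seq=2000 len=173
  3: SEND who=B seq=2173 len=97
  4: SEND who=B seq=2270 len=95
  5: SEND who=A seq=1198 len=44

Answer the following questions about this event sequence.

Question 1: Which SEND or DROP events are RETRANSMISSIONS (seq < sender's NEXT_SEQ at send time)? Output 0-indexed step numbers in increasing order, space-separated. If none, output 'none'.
Answer: none

Derivation:
Step 0: SEND seq=1000 -> fresh
Step 1: SEND seq=1167 -> fresh
Step 2: DROP seq=2000 -> fresh
Step 3: SEND seq=2173 -> fresh
Step 4: SEND seq=2270 -> fresh
Step 5: SEND seq=1198 -> fresh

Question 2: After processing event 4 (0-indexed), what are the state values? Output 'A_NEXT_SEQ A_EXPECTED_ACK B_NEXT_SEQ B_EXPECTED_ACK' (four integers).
After event 0: A_seq=1167 A_ack=2000 B_seq=2000 B_ack=1167
After event 1: A_seq=1198 A_ack=2000 B_seq=2000 B_ack=1198
After event 2: A_seq=1198 A_ack=2000 B_seq=2173 B_ack=1198
After event 3: A_seq=1198 A_ack=2000 B_seq=2270 B_ack=1198
After event 4: A_seq=1198 A_ack=2000 B_seq=2365 B_ack=1198

1198 2000 2365 1198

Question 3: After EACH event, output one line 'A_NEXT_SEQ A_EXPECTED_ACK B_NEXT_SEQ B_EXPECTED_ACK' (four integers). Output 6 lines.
1167 2000 2000 1167
1198 2000 2000 1198
1198 2000 2173 1198
1198 2000 2270 1198
1198 2000 2365 1198
1242 2000 2365 1242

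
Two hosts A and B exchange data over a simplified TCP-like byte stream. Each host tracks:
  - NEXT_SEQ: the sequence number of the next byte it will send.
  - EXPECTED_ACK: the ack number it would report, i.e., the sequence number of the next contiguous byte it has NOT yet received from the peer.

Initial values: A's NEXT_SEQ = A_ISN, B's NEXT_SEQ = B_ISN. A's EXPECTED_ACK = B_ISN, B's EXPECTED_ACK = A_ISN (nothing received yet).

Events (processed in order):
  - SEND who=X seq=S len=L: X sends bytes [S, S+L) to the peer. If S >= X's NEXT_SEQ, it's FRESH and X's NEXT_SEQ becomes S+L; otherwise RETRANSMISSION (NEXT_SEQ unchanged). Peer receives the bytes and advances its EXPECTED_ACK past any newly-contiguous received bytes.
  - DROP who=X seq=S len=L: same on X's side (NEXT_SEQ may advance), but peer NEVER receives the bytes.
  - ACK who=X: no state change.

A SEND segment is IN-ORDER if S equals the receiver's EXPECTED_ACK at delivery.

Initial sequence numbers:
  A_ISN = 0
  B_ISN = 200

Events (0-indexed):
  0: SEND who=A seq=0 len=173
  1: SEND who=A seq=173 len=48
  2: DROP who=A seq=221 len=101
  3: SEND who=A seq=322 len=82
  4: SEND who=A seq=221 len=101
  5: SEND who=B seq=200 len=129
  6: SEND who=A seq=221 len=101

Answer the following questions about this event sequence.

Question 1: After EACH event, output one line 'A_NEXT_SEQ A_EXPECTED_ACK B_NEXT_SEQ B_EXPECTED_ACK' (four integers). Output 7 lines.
173 200 200 173
221 200 200 221
322 200 200 221
404 200 200 221
404 200 200 404
404 329 329 404
404 329 329 404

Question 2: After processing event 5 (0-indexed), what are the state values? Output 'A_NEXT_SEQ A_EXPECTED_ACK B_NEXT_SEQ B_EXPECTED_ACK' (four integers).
After event 0: A_seq=173 A_ack=200 B_seq=200 B_ack=173
After event 1: A_seq=221 A_ack=200 B_seq=200 B_ack=221
After event 2: A_seq=322 A_ack=200 B_seq=200 B_ack=221
After event 3: A_seq=404 A_ack=200 B_seq=200 B_ack=221
After event 4: A_seq=404 A_ack=200 B_seq=200 B_ack=404
After event 5: A_seq=404 A_ack=329 B_seq=329 B_ack=404

404 329 329 404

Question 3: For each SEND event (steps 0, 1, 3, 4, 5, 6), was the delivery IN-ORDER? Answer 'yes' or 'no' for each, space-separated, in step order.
Answer: yes yes no yes yes no

Derivation:
Step 0: SEND seq=0 -> in-order
Step 1: SEND seq=173 -> in-order
Step 3: SEND seq=322 -> out-of-order
Step 4: SEND seq=221 -> in-order
Step 5: SEND seq=200 -> in-order
Step 6: SEND seq=221 -> out-of-order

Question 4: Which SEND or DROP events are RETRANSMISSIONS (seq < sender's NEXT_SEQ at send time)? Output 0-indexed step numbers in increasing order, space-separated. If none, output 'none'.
Answer: 4 6

Derivation:
Step 0: SEND seq=0 -> fresh
Step 1: SEND seq=173 -> fresh
Step 2: DROP seq=221 -> fresh
Step 3: SEND seq=322 -> fresh
Step 4: SEND seq=221 -> retransmit
Step 5: SEND seq=200 -> fresh
Step 6: SEND seq=221 -> retransmit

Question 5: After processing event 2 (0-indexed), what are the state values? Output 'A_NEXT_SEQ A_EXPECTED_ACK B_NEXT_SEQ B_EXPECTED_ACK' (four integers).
After event 0: A_seq=173 A_ack=200 B_seq=200 B_ack=173
After event 1: A_seq=221 A_ack=200 B_seq=200 B_ack=221
After event 2: A_seq=322 A_ack=200 B_seq=200 B_ack=221

322 200 200 221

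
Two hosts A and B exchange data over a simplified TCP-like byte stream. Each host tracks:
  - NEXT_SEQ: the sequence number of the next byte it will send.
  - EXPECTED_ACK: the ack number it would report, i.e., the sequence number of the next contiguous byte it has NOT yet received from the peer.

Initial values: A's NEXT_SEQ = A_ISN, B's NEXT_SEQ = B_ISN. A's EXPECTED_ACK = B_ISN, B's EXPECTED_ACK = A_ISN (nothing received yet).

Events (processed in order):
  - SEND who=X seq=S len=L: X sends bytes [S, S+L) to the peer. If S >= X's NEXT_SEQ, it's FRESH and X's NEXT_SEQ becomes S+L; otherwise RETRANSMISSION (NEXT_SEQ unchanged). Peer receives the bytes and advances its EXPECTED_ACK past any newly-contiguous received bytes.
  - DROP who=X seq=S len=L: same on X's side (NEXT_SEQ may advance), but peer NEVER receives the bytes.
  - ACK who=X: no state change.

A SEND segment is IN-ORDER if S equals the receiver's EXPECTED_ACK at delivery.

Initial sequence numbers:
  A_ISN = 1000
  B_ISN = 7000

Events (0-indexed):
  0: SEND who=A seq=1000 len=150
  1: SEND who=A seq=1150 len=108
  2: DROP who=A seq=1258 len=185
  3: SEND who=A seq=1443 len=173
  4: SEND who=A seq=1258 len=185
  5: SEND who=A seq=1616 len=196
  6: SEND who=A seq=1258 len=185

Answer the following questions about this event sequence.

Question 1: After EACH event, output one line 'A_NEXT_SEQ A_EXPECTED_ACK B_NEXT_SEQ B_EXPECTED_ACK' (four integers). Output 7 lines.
1150 7000 7000 1150
1258 7000 7000 1258
1443 7000 7000 1258
1616 7000 7000 1258
1616 7000 7000 1616
1812 7000 7000 1812
1812 7000 7000 1812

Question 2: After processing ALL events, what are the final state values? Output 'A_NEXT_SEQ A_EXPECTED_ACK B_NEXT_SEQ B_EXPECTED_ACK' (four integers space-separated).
After event 0: A_seq=1150 A_ack=7000 B_seq=7000 B_ack=1150
After event 1: A_seq=1258 A_ack=7000 B_seq=7000 B_ack=1258
After event 2: A_seq=1443 A_ack=7000 B_seq=7000 B_ack=1258
After event 3: A_seq=1616 A_ack=7000 B_seq=7000 B_ack=1258
After event 4: A_seq=1616 A_ack=7000 B_seq=7000 B_ack=1616
After event 5: A_seq=1812 A_ack=7000 B_seq=7000 B_ack=1812
After event 6: A_seq=1812 A_ack=7000 B_seq=7000 B_ack=1812

Answer: 1812 7000 7000 1812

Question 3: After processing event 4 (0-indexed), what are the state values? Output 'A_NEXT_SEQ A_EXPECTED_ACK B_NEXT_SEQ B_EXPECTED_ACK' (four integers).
After event 0: A_seq=1150 A_ack=7000 B_seq=7000 B_ack=1150
After event 1: A_seq=1258 A_ack=7000 B_seq=7000 B_ack=1258
After event 2: A_seq=1443 A_ack=7000 B_seq=7000 B_ack=1258
After event 3: A_seq=1616 A_ack=7000 B_seq=7000 B_ack=1258
After event 4: A_seq=1616 A_ack=7000 B_seq=7000 B_ack=1616

1616 7000 7000 1616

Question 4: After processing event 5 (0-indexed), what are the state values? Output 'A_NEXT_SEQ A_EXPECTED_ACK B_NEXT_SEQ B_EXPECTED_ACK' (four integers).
After event 0: A_seq=1150 A_ack=7000 B_seq=7000 B_ack=1150
After event 1: A_seq=1258 A_ack=7000 B_seq=7000 B_ack=1258
After event 2: A_seq=1443 A_ack=7000 B_seq=7000 B_ack=1258
After event 3: A_seq=1616 A_ack=7000 B_seq=7000 B_ack=1258
After event 4: A_seq=1616 A_ack=7000 B_seq=7000 B_ack=1616
After event 5: A_seq=1812 A_ack=7000 B_seq=7000 B_ack=1812

1812 7000 7000 1812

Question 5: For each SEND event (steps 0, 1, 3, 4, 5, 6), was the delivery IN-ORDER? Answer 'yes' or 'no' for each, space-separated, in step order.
Answer: yes yes no yes yes no

Derivation:
Step 0: SEND seq=1000 -> in-order
Step 1: SEND seq=1150 -> in-order
Step 3: SEND seq=1443 -> out-of-order
Step 4: SEND seq=1258 -> in-order
Step 5: SEND seq=1616 -> in-order
Step 6: SEND seq=1258 -> out-of-order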